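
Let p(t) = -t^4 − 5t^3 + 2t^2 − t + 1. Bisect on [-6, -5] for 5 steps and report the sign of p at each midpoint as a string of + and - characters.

t = -5.5 gives p = -16.1875, negative; keep [-5.5, -5]
t = -5.25 gives p = 25.199219, positive; keep [-5.5, -5.25]
t = -5.375 gives p = 5.923584, positive; keep [-5.5, -5.375]
t = -5.4375 gives p = -4.7654, negative; keep [-5.4375, -5.375]
t = -5.40625 gives p = 0.6692, positive; keep [-5.4375, -5.40625]

-++-+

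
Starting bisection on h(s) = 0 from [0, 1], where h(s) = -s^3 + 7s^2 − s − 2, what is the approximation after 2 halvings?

0.75

m = 0.5, h(m) = -0.875 (−); new bracket [0.5, 1]
m = 0.75, h(m) = 0.765625 (+); new bracket [0.5, 0.75]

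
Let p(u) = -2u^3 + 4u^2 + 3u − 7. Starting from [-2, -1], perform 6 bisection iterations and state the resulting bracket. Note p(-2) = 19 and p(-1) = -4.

midpoint -1.5: p = 4.25 > 0 → [-1.5, -1]
midpoint -1.25: p = -0.59375 < 0 → [-1.5, -1.25]
midpoint -1.375: p = 1.636719 > 0 → [-1.375, -1.25]
midpoint -1.3125: p = 0.4751 > 0 → [-1.3125, -1.25]
midpoint -1.28125: p = -0.0707 < 0 → [-1.3125, -1.28125]
midpoint -1.296875: p = 0.1993 > 0 → [-1.296875, -1.28125]

[-1.296875, -1.28125]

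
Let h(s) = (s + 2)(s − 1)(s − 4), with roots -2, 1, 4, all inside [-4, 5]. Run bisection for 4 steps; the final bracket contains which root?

-2

h(0.5) = 4.375 > 0, so the root lies in [-4, 0.5]
h(-1.75) = 3.953125 > 0, so the root lies in [-4, -1.75]
h(-2.875) = -23.310547 < 0, so the root lies in [-2.875, -1.75]
h(-2.3125) = -6.5344 < 0, so the root lies in [-2.3125, -1.75]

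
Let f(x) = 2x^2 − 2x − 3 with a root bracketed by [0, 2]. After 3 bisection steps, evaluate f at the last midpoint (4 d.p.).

x = 1 gives f = -3, negative; keep [1, 2]
x = 1.5 gives f = -1.5, negative; keep [1.5, 2]
x = 1.75 gives f = -0.375, negative; keep [1.75, 2]

-0.3750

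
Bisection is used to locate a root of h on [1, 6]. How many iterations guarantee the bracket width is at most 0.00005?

17

Width after n steps is 5/2^n. Need 2^n ≥ 5/0.00005 = 100000.
2^16 = 65536 < 100000 ≤ 2^17 = 131072, so n = 17.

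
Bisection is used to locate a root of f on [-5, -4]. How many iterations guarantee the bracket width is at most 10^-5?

17

Width after n steps is 1/2^n. Need 2^n ≥ 1/10^-5 = 100000.
2^16 = 65536 < 100000 ≤ 2^17 = 131072, so n = 17.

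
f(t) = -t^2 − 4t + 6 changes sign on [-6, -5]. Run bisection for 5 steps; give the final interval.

[-5.1875, -5.15625]

midpoint -5.5: f = -2.25 < 0 → [-5.5, -5]
midpoint -5.25: f = -0.5625 < 0 → [-5.25, -5]
midpoint -5.125: f = 0.234375 > 0 → [-5.25, -5.125]
midpoint -5.1875: f = -0.1602 < 0 → [-5.1875, -5.125]
midpoint -5.15625: f = 0.0381 > 0 → [-5.1875, -5.15625]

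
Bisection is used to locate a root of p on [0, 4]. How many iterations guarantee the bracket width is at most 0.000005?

Width after n steps is 4/2^n. Need 2^n ≥ 4/0.000005 = 800000.
2^19 = 524288 < 800000 ≤ 2^20 = 1048576, so n = 20.

20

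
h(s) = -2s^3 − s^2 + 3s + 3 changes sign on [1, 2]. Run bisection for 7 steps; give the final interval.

[1.375, 1.3828125]

m = 1.5, h(m) = -1.5 (−); new bracket [1, 1.5]
m = 1.25, h(m) = 1.28125 (+); new bracket [1.25, 1.5]
m = 1.375, h(m) = 0.035156 (+); new bracket [1.375, 1.5]
m = 1.4375, h(m) = -0.6948 (−); new bracket [1.375, 1.4375]
m = 1.40625, h(m) = -0.3206 (−); new bracket [1.375, 1.40625]
m = 1.390625, h(m) = -0.1404 (−); new bracket [1.375, 1.390625]
m = 1.3828125, h(m) = -0.0521 (−); new bracket [1.375, 1.3828125]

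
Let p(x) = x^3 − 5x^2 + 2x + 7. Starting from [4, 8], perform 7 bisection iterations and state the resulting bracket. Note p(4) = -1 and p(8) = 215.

[4.09375, 4.125]

midpoint 6: p = 55 > 0 → [4, 6]
midpoint 5: p = 17 > 0 → [4, 5]
midpoint 4.5: p = 5.875 > 0 → [4, 4.5]
midpoint 4.25: p = 1.9531 > 0 → [4, 4.25]
midpoint 4.125: p = 0.3613 > 0 → [4, 4.125]
midpoint 4.0625: p = -0.3474 < 0 → [4.0625, 4.125]
midpoint 4.09375: p = -0.0002 < 0 → [4.09375, 4.125]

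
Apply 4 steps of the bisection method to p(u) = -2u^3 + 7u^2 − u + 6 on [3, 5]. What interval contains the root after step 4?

midpoint 4: p = -14 < 0 → [3, 4]
midpoint 3.5: p = 2.5 > 0 → [3.5, 4]
midpoint 3.75: p = -4.78125 < 0 → [3.5, 3.75]
midpoint 3.625: p = -0.9102 < 0 → [3.5, 3.625]

[3.5, 3.625]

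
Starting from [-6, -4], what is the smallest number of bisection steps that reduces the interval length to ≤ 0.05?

6

Width after n steps is 2/2^n. Need 2^n ≥ 2/0.05 = 40.
2^5 = 32 < 40 ≤ 2^6 = 64, so n = 6.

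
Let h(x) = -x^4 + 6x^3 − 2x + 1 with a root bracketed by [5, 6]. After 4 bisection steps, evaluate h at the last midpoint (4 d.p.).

h(5.5) = 73.1875 > 0, so the root lies in [5.5, 6]
h(5.75) = 37.027344 > 0, so the root lies in [5.75, 6]
h(5.875) = 14.597412 > 0, so the root lies in [5.875, 6]
h(5.9375) = 2.2075 > 0, so the root lies in [5.9375, 6]

2.2075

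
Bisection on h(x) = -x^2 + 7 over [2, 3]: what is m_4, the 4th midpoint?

2.6875

midpoint 2.5: h = 0.75 > 0 → [2.5, 3]
midpoint 2.75: h = -0.5625 < 0 → [2.5, 2.75]
midpoint 2.625: h = 0.109375 > 0 → [2.625, 2.75]
midpoint 2.6875: h = -0.2227 < 0 → [2.625, 2.6875]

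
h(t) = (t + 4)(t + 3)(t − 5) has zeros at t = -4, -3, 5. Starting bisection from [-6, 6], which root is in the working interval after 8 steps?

m = 0, h(m) = -60 (−); new bracket [0, 6]
m = 3, h(m) = -84 (−); new bracket [3, 6]
m = 4.5, h(m) = -31.875 (−); new bracket [4.5, 6]
m = 5.25, h(m) = 19.0781 (+); new bracket [4.5, 5.25]
m = 4.875, h(m) = -8.7363 (−); new bracket [4.875, 5.25]
m = 5.0625, h(m) = 4.5667 (+); new bracket [4.875, 5.0625]
m = 4.96875, h(m) = -2.2334 (−); new bracket [4.96875, 5.0625]
m = 5.015625, h(m) = 1.1292 (+); new bracket [4.96875, 5.015625]

5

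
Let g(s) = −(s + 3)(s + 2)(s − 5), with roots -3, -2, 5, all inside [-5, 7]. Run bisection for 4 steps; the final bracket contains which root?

m = 1, g(m) = 48 (+); new bracket [1, 7]
m = 4, g(m) = 42 (+); new bracket [4, 7]
m = 5.5, g(m) = -31.875 (−); new bracket [4, 5.5]
m = 4.75, g(m) = 13.0781 (+); new bracket [4.75, 5.5]

5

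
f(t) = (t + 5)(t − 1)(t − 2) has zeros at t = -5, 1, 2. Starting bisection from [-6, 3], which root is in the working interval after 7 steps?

-5

m = -1.5, f(m) = 30.625 (+); new bracket [-6, -1.5]
m = -3.75, f(m) = 34.140625 (+); new bracket [-6, -3.75]
m = -4.875, f(m) = 5.048828 (+); new bracket [-6, -4.875]
m = -5.4375, f(m) = -20.947 (−); new bracket [-5.4375, -4.875]
m = -5.15625, f(m) = -6.8837 (−); new bracket [-5.15625, -4.875]
m = -5.015625, f(m) = -0.6594 (−); new bracket [-5.015625, -4.875]
m = -4.9453125, f(m) = 2.2582 (+); new bracket [-5.015625, -4.9453125]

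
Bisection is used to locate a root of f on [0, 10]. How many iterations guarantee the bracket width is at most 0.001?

14

Width after n steps is 10/2^n. Need 2^n ≥ 10/0.001 = 10000.
2^13 = 8192 < 10000 ≤ 2^14 = 16384, so n = 14.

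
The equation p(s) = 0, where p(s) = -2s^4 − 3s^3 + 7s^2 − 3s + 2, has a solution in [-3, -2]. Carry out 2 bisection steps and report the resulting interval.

p(-2.5) = 22 > 0, so the root lies in [-3, -2.5]
p(-2.75) = 11.195312 > 0, so the root lies in [-3, -2.75]

[-3, -2.75]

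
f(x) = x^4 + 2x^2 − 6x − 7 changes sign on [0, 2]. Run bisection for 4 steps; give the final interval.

[1.75, 1.875]

f(1) = -10 < 0, so the root lies in [1, 2]
f(1.5) = -6.4375 < 0, so the root lies in [1.5, 2]
f(1.75) = -1.996094 < 0, so the root lies in [1.75, 2]
f(1.875) = 1.1409 > 0, so the root lies in [1.75, 1.875]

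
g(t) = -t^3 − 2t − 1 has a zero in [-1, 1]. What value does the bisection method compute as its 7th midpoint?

g(0) = -1 < 0, so the root lies in [-1, 0]
g(-0.5) = 0.125 > 0, so the root lies in [-0.5, 0]
g(-0.25) = -0.484375 < 0, so the root lies in [-0.5, -0.25]
g(-0.375) = -0.1973 < 0, so the root lies in [-0.5, -0.375]
g(-0.4375) = -0.0413 < 0, so the root lies in [-0.5, -0.4375]
g(-0.46875) = 0.0405 > 0, so the root lies in [-0.46875, -0.4375]
g(-0.453125) = -0.0007 < 0, so the root lies in [-0.46875, -0.453125]

-0.453125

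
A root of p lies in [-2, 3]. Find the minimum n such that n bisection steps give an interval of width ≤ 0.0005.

Width after n steps is 5/2^n. Need 2^n ≥ 5/0.0005 = 10000.
2^13 = 8192 < 10000 ≤ 2^14 = 16384, so n = 14.

14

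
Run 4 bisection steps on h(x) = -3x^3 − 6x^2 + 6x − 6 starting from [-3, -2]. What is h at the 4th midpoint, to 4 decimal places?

midpoint -2.5: h = -11.625 < 0 → [-3, -2.5]
midpoint -2.75: h = -5.484375 < 0 → [-3, -2.75]
midpoint -2.875: h = -1.552734 < 0 → [-3, -2.875]
midpoint -2.9375: h = 0.6438 > 0 → [-2.9375, -2.875]

0.6438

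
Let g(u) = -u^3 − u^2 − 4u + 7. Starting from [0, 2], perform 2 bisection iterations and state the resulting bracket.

u = 1 gives g = 1, positive; keep [1, 2]
u = 1.5 gives g = -4.625, negative; keep [1, 1.5]

[1, 1.5]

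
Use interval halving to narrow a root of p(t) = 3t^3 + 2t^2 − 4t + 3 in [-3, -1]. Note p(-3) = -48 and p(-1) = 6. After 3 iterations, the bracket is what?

[-2, -1.75]

t = -2 gives p = -5, negative; keep [-2, -1]
t = -1.5 gives p = 3.375, positive; keep [-2, -1.5]
t = -1.75 gives p = 0.046875, positive; keep [-2, -1.75]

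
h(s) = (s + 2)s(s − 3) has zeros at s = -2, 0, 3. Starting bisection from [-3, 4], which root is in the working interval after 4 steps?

m = 0.5, h(m) = -3.125 (−); new bracket [0.5, 4]
m = 2.25, h(m) = -7.171875 (−); new bracket [2.25, 4]
m = 3.125, h(m) = 2.001953 (+); new bracket [2.25, 3.125]
m = 2.6875, h(m) = -3.9368 (−); new bracket [2.6875, 3.125]

3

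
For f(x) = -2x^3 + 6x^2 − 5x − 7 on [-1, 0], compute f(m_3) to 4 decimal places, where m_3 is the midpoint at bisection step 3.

-1.0430

x = -0.5 gives f = -2.75, negative; keep [-1, -0.5]
x = -0.75 gives f = 0.96875, positive; keep [-0.75, -0.5]
x = -0.625 gives f = -1.042969, negative; keep [-0.75, -0.625]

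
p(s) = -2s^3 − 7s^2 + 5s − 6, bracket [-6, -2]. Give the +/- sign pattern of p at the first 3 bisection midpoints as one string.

-++

s = -4 gives p = -10, negative; keep [-6, -4]
s = -5 gives p = 44, positive; keep [-5, -4]
s = -4.5 gives p = 12, positive; keep [-4.5, -4]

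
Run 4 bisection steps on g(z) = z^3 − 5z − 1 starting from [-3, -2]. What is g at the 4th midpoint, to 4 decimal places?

z = -2.5 gives g = -4.125, negative; keep [-2.5, -2]
z = -2.25 gives g = -1.140625, negative; keep [-2.25, -2]
z = -2.125 gives g = 0.029297, positive; keep [-2.25, -2.125]
z = -2.1875 gives g = -0.53, negative; keep [-2.1875, -2.125]

-0.5300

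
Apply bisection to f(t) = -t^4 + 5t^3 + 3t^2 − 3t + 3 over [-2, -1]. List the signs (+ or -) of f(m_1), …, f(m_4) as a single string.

--++

t = -1.5 gives f = -7.6875, negative; keep [-1.5, -1]
t = -1.25 gives f = -0.769531, negative; keep [-1.25, -1]
t = -1.125 gives f = 1.450928, positive; keep [-1.25, -1.125]
t = -1.1875 gives f = 0.4316, positive; keep [-1.25, -1.1875]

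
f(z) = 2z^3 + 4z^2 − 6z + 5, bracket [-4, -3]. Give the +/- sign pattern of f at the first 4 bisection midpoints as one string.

--+-

midpoint -3.5: f = -10.75 < 0 → [-3.5, -3]
midpoint -3.25: f = -1.90625 < 0 → [-3.25, -3]
midpoint -3.125: f = 1.777344 > 0 → [-3.25, -3.125]
midpoint -3.1875: f = -0.0054 < 0 → [-3.1875, -3.125]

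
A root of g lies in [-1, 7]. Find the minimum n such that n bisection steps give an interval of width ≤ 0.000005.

Width after n steps is 8/2^n. Need 2^n ≥ 8/0.000005 = 1600000.
2^20 = 1048576 < 1600000 ≤ 2^21 = 2097152, so n = 21.

21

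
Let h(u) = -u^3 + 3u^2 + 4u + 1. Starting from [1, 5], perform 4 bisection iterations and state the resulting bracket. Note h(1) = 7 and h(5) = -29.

[4, 4.25]

u = 3 gives h = 13, positive; keep [3, 5]
u = 4 gives h = 1, positive; keep [4, 5]
u = 4.5 gives h = -11.375, negative; keep [4, 4.5]
u = 4.25 gives h = -4.5781, negative; keep [4, 4.25]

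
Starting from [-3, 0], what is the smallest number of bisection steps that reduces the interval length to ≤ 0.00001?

Width after n steps is 3/2^n. Need 2^n ≥ 3/0.00001 = 300000.
2^18 = 262144 < 300000 ≤ 2^19 = 524288, so n = 19.

19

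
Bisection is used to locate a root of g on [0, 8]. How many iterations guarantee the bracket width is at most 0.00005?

18

Width after n steps is 8/2^n. Need 2^n ≥ 8/0.00005 = 160000.
2^17 = 131072 < 160000 ≤ 2^18 = 262144, so n = 18.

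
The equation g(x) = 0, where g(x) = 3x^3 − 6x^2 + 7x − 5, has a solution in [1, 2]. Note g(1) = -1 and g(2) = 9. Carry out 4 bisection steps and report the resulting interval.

x = 1.5 gives g = 2.125, positive; keep [1, 1.5]
x = 1.25 gives g = 0.234375, positive; keep [1, 1.25]
x = 1.125 gives g = -0.447266, negative; keep [1.125, 1.25]
x = 1.1875 gives g = -0.1248, negative; keep [1.1875, 1.25]

[1.1875, 1.25]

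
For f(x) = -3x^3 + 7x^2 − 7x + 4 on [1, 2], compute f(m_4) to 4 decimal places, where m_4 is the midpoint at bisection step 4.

midpoint 1.5: f = -0.875 < 0 → [1, 1.5]
midpoint 1.25: f = 0.328125 > 0 → [1.25, 1.5]
midpoint 1.375: f = -0.189453 < 0 → [1.25, 1.375]
midpoint 1.3125: f = 0.0881 > 0 → [1.3125, 1.375]

0.0881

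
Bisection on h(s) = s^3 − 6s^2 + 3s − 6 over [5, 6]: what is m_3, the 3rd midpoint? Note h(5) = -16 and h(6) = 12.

h(5.5) = -4.625 < 0, so the root lies in [5.5, 6]
h(5.75) = 2.984375 > 0, so the root lies in [5.5, 5.75]
h(5.625) = -0.990234 < 0, so the root lies in [5.625, 5.75]

5.625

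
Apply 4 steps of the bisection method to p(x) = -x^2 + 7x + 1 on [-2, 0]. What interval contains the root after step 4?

m = -1, p(m) = -7 (−); new bracket [-1, 0]
m = -0.5, p(m) = -2.75 (−); new bracket [-0.5, 0]
m = -0.25, p(m) = -0.8125 (−); new bracket [-0.25, 0]
m = -0.125, p(m) = 0.1094 (+); new bracket [-0.25, -0.125]

[-0.25, -0.125]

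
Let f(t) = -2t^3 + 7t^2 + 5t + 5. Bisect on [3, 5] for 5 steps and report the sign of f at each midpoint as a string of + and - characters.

t = 4 gives f = 9, positive; keep [4, 5]
t = 4.5 gives f = -13, negative; keep [4, 4.5]
t = 4.25 gives f = -0.84375, negative; keep [4, 4.25]
t = 4.125 gives f = 4.3555, positive; keep [4.125, 4.25]
t = 4.1875 gives f = 1.8267, positive; keep [4.1875, 4.25]

+--++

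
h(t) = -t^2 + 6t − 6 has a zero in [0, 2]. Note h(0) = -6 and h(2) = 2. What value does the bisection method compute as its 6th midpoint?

t = 1 gives h = -1, negative; keep [1, 2]
t = 1.5 gives h = 0.75, positive; keep [1, 1.5]
t = 1.25 gives h = -0.0625, negative; keep [1.25, 1.5]
t = 1.375 gives h = 0.3594, positive; keep [1.25, 1.375]
t = 1.3125 gives h = 0.1523, positive; keep [1.25, 1.3125]
t = 1.28125 gives h = 0.0459, positive; keep [1.25, 1.28125]

1.28125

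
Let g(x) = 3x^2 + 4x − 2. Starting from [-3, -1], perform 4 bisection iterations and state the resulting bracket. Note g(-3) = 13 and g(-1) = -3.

[-1.75, -1.625]

midpoint -2: g = 2 > 0 → [-2, -1]
midpoint -1.5: g = -1.25 < 0 → [-2, -1.5]
midpoint -1.75: g = 0.1875 > 0 → [-1.75, -1.5]
midpoint -1.625: g = -0.5781 < 0 → [-1.75, -1.625]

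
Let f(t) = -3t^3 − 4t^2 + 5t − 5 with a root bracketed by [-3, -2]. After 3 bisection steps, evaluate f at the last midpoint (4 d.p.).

f(-2.5) = 4.375 > 0, so the root lies in [-2.5, -2]
f(-2.25) = -2.328125 < 0, so the root lies in [-2.5, -2.25]
f(-2.375) = 0.751953 > 0, so the root lies in [-2.375, -2.25]

0.7520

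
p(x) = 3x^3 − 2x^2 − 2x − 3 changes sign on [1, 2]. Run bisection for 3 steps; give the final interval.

[1.5, 1.625]

p(1.5) = -0.375 < 0, so the root lies in [1.5, 2]
p(1.75) = 3.453125 > 0, so the root lies in [1.5, 1.75]
p(1.625) = 1.341797 > 0, so the root lies in [1.5, 1.625]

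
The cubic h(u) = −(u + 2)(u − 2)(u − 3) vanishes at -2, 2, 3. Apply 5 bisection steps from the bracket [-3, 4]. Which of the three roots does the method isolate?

-2

h(0.5) = -9.375 < 0, so the root lies in [-3, 0.5]
h(-1.25) = -10.359375 < 0, so the root lies in [-3, -1.25]
h(-2.125) = 2.642578 > 0, so the root lies in [-2.125, -1.25]
h(-1.6875) = -5.4016 < 0, so the root lies in [-2.125, -1.6875]
h(-1.90625) = -1.7967 < 0, so the root lies in [-2.125, -1.90625]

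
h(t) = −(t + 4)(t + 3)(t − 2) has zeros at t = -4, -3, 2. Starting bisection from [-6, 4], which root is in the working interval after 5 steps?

2

h(-1) = 18 > 0, so the root lies in [-1, 4]
h(1.5) = 12.375 > 0, so the root lies in [1.5, 4]
h(2.75) = -29.109375 < 0, so the root lies in [1.5, 2.75]
h(2.125) = -3.9238 < 0, so the root lies in [1.5, 2.125]
h(1.8125) = 5.2449 > 0, so the root lies in [1.8125, 2.125]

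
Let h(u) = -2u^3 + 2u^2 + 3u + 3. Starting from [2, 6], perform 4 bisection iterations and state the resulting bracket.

h(4) = -81 < 0, so the root lies in [2, 4]
h(3) = -24 < 0, so the root lies in [2, 3]
h(2.5) = -8.25 < 0, so the root lies in [2, 2.5]
h(2.25) = -2.9062 < 0, so the root lies in [2, 2.25]

[2, 2.25]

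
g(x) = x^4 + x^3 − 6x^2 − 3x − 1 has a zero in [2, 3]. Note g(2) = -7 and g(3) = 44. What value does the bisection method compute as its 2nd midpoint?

g(2.5) = 8.6875 > 0, so the root lies in [2, 2.5]
g(2.25) = -1.105469 < 0, so the root lies in [2.25, 2.5]

2.25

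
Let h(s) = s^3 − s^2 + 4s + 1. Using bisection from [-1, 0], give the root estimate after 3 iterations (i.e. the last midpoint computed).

-0.125

s = -0.5 gives h = -1.375, negative; keep [-0.5, 0]
s = -0.25 gives h = -0.078125, negative; keep [-0.25, 0]
s = -0.125 gives h = 0.482422, positive; keep [-0.25, -0.125]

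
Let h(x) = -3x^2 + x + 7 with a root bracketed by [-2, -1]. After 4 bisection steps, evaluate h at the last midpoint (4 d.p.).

0.5195

x = -1.5 gives h = -1.25, negative; keep [-1.5, -1]
x = -1.25 gives h = 1.0625, positive; keep [-1.5, -1.25]
x = -1.375 gives h = -0.046875, negative; keep [-1.375, -1.25]
x = -1.3125 gives h = 0.5195, positive; keep [-1.375, -1.3125]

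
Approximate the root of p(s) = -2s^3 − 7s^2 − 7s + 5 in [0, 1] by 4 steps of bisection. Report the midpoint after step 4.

midpoint 0.5: p = -0.5 < 0 → [0, 0.5]
midpoint 0.25: p = 2.78125 > 0 → [0.25, 0.5]
midpoint 0.375: p = 1.285156 > 0 → [0.375, 0.5]
midpoint 0.4375: p = 0.4302 > 0 → [0.4375, 0.5]

0.4375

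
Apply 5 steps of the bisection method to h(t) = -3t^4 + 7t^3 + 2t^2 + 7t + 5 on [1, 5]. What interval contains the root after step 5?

midpoint 3: h = -10 < 0 → [1, 3]
midpoint 2: h = 35 > 0 → [2, 3]
midpoint 2.5: h = 27.1875 > 0 → [2.5, 3]
midpoint 2.75: h = 13.3789 > 0 → [2.75, 3]
midpoint 2.875: h = 3.0403 > 0 → [2.875, 3]

[2.875, 3]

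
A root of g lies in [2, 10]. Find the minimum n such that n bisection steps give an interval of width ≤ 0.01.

Width after n steps is 8/2^n. Need 2^n ≥ 8/0.01 = 800.
2^9 = 512 < 800 ≤ 2^10 = 1024, so n = 10.

10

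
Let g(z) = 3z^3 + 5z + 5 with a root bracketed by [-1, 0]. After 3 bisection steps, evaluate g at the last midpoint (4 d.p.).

g(-0.5) = 2.125 > 0, so the root lies in [-1, -0.5]
g(-0.75) = -0.015625 < 0, so the root lies in [-0.75, -0.5]
g(-0.625) = 1.142578 > 0, so the root lies in [-0.75, -0.625]

1.1426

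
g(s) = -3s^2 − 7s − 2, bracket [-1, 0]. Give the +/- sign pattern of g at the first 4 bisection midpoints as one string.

+-+-

m = -0.5, g(m) = 0.75 (+); new bracket [-0.5, 0]
m = -0.25, g(m) = -0.4375 (−); new bracket [-0.5, -0.25]
m = -0.375, g(m) = 0.203125 (+); new bracket [-0.375, -0.25]
m = -0.3125, g(m) = -0.1055 (−); new bracket [-0.375, -0.3125]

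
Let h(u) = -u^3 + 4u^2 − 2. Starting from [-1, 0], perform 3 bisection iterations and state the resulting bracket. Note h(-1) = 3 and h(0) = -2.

[-0.75, -0.625]

m = -0.5, h(m) = -0.875 (−); new bracket [-1, -0.5]
m = -0.75, h(m) = 0.671875 (+); new bracket [-0.75, -0.5]
m = -0.625, h(m) = -0.193359 (−); new bracket [-0.75, -0.625]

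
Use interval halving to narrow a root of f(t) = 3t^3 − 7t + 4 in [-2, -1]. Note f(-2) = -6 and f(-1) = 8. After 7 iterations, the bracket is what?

[-1.765625, -1.7578125]

t = -1.5 gives f = 4.375, positive; keep [-2, -1.5]
t = -1.75 gives f = 0.171875, positive; keep [-2, -1.75]
t = -1.875 gives f = -2.650391, negative; keep [-1.875, -1.75]
t = -1.8125 gives f = -1.1755, negative; keep [-1.8125, -1.75]
t = -1.78125 gives f = -0.4862, negative; keep [-1.78125, -1.75]
t = -1.765625 gives f = -0.1533, negative; keep [-1.765625, -1.75]
t = -1.7578125 gives f = 0.0103, positive; keep [-1.765625, -1.7578125]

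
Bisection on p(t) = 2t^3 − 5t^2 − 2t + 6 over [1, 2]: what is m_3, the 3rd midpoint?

t = 1.5 gives p = -1.5, negative; keep [1, 1.5]
t = 1.25 gives p = -0.40625, negative; keep [1, 1.25]
t = 1.125 gives p = 0.269531, positive; keep [1.125, 1.25]

1.125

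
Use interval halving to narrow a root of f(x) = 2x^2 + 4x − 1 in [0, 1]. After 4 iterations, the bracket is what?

midpoint 0.5: f = 1.5 > 0 → [0, 0.5]
midpoint 0.25: f = 0.125 > 0 → [0, 0.25]
midpoint 0.125: f = -0.46875 < 0 → [0.125, 0.25]
midpoint 0.1875: f = -0.1797 < 0 → [0.1875, 0.25]

[0.1875, 0.25]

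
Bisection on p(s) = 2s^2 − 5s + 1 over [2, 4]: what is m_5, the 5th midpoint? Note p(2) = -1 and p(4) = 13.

p(3) = 4 > 0, so the root lies in [2, 3]
p(2.5) = 1 > 0, so the root lies in [2, 2.5]
p(2.25) = -0.125 < 0, so the root lies in [2.25, 2.5]
p(2.375) = 0.4062 > 0, so the root lies in [2.25, 2.375]
p(2.3125) = 0.1328 > 0, so the root lies in [2.25, 2.3125]

2.3125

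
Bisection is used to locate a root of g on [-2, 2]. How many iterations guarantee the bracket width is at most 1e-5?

19

Width after n steps is 4/2^n. Need 2^n ≥ 4/1e-5 = 400000.
2^18 = 262144 < 400000 ≤ 2^19 = 524288, so n = 19.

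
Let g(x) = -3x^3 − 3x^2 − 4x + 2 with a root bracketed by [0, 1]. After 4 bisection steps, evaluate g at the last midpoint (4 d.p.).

midpoint 0.5: g = -1.125 < 0 → [0, 0.5]
midpoint 0.25: g = 0.765625 > 0 → [0.25, 0.5]
midpoint 0.375: g = -0.080078 < 0 → [0.25, 0.375]
midpoint 0.3125: g = 0.3655 > 0 → [0.3125, 0.375]

0.3655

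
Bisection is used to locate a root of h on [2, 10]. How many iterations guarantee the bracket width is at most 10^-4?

Width after n steps is 8/2^n. Need 2^n ≥ 8/10^-4 = 80000.
2^16 = 65536 < 80000 ≤ 2^17 = 131072, so n = 17.

17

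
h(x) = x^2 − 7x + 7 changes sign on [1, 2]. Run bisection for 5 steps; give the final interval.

[1.1875, 1.21875]

h(1.5) = -1.25 < 0, so the root lies in [1, 1.5]
h(1.25) = -0.1875 < 0, so the root lies in [1, 1.25]
h(1.125) = 0.390625 > 0, so the root lies in [1.125, 1.25]
h(1.1875) = 0.0977 > 0, so the root lies in [1.1875, 1.25]
h(1.21875) = -0.0459 < 0, so the root lies in [1.1875, 1.21875]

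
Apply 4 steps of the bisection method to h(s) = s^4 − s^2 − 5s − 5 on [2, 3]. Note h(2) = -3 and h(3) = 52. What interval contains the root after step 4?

[2.0625, 2.125]

midpoint 2.5: h = 15.3125 > 0 → [2, 2.5]
midpoint 2.25: h = 4.316406 > 0 → [2, 2.25]
midpoint 2.125: h = 0.250244 > 0 → [2, 2.125]
midpoint 2.0625: h = -1.4707 < 0 → [2.0625, 2.125]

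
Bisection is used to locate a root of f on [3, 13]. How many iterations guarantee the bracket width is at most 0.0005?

15

Width after n steps is 10/2^n. Need 2^n ≥ 10/0.0005 = 20000.
2^14 = 16384 < 20000 ≤ 2^15 = 32768, so n = 15.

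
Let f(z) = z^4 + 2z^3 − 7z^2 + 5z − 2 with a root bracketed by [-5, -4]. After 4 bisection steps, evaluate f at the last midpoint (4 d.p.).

f(-4.5) = 61.5625 > 0, so the root lies in [-4.5, -4]
f(-4.25) = 23.035156 > 0, so the root lies in [-4.25, -4]
f(-4.125) = 7.418213 > 0, so the root lies in [-4.125, -4]
f(-4.0625) = 0.4448 > 0, so the root lies in [-4.0625, -4]

0.4448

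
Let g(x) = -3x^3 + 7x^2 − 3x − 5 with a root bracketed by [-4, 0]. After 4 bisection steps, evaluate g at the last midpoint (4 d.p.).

2.4531

g(-2) = 53 > 0, so the root lies in [-2, 0]
g(-1) = 8 > 0, so the root lies in [-1, 0]
g(-0.5) = -1.375 < 0, so the root lies in [-1, -0.5]
g(-0.75) = 2.4531 > 0, so the root lies in [-0.75, -0.5]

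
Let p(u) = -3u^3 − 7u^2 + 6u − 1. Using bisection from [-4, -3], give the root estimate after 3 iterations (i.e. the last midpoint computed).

m = -3.5, p(m) = 20.875 (+); new bracket [-3.5, -3]
m = -3.25, p(m) = 8.546875 (+); new bracket [-3.25, -3]
m = -3.125, p(m) = 3.443359 (+); new bracket [-3.125, -3]

-3.125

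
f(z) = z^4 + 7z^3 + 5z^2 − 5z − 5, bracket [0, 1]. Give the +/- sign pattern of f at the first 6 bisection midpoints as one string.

z = 0.5 gives f = -5.3125, negative; keep [0.5, 1]
z = 0.75 gives f = -2.667969, negative; keep [0.75, 1]
z = 0.875 gives f = -0.27124, negative; keep [0.875, 1]
z = 0.9375 gives f = 1.2473, positive; keep [0.875, 0.9375]
z = 0.90625 gives f = 0.4598, positive; keep [0.875, 0.90625]
z = 0.890625 gives f = 0.0873, positive; keep [0.875, 0.890625]

---+++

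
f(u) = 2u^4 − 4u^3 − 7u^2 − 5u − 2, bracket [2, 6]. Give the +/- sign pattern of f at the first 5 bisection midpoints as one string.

u = 4 gives f = 122, positive; keep [2, 4]
u = 3 gives f = -26, negative; keep [3, 4]
u = 3.5 gives f = 23.375, positive; keep [3, 3.5]
u = 3.25 gives f = -6.3672, negative; keep [3.25, 3.5]
u = 3.375 gives f = 7.1099, positive; keep [3.25, 3.375]

+-+-+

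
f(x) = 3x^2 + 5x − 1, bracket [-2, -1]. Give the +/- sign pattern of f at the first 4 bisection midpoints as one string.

--+-

f(-1.5) = -1.75 < 0, so the root lies in [-2, -1.5]
f(-1.75) = -0.5625 < 0, so the root lies in [-2, -1.75]
f(-1.875) = 0.171875 > 0, so the root lies in [-1.875, -1.75]
f(-1.8125) = -0.207 < 0, so the root lies in [-1.875, -1.8125]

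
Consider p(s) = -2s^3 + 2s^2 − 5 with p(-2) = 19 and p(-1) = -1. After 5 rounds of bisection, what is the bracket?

midpoint -1.5: p = 6.25 > 0 → [-1.5, -1]
midpoint -1.25: p = 2.03125 > 0 → [-1.25, -1]
midpoint -1.125: p = 0.378906 > 0 → [-1.125, -1]
midpoint -1.0625: p = -0.3433 < 0 → [-1.125, -1.0625]
midpoint -1.09375: p = 0.0095 > 0 → [-1.09375, -1.0625]

[-1.09375, -1.0625]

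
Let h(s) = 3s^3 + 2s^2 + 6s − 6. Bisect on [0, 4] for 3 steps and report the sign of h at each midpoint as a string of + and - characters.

m = 2, h(m) = 38 (+); new bracket [0, 2]
m = 1, h(m) = 5 (+); new bracket [0, 1]
m = 0.5, h(m) = -2.125 (−); new bracket [0.5, 1]

++-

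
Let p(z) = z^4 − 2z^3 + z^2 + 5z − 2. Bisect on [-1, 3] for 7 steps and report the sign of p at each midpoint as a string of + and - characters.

+-+--++

m = 1, p(m) = 3 (+); new bracket [-1, 1]
m = 0, p(m) = -2 (−); new bracket [0, 1]
m = 0.5, p(m) = 0.5625 (+); new bracket [0, 0.5]
m = 0.25, p(m) = -0.7148 (−); new bracket [0.25, 0.5]
m = 0.375, p(m) = -0.0701 (−); new bracket [0.375, 0.5]
m = 0.4375, p(m) = 0.2481 (+); new bracket [0.375, 0.4375]
m = 0.40625, p(m) = 0.0894 (+); new bracket [0.375, 0.40625]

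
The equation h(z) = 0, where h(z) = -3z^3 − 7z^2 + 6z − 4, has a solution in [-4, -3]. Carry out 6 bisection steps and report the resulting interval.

[-3.125, -3.109375]

h(-3.5) = 17.875 > 0, so the root lies in [-3.5, -3]
h(-3.25) = 5.546875 > 0, so the root lies in [-3.25, -3]
h(-3.125) = 0.443359 > 0, so the root lies in [-3.125, -3]
h(-3.0625) = -1.8586 < 0, so the root lies in [-3.125, -3.0625]
h(-3.09375) = -0.728 < 0, so the root lies in [-3.125, -3.09375]
h(-3.109375) = -0.1474 < 0, so the root lies in [-3.125, -3.109375]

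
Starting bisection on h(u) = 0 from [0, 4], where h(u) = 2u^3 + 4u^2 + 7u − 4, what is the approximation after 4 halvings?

0.25

h(2) = 42 > 0, so the root lies in [0, 2]
h(1) = 9 > 0, so the root lies in [0, 1]
h(0.5) = 0.75 > 0, so the root lies in [0, 0.5]
h(0.25) = -1.9688 < 0, so the root lies in [0.25, 0.5]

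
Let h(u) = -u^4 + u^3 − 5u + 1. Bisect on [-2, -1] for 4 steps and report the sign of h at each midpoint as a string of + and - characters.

+---

u = -1.5 gives h = 0.0625, positive; keep [-2, -1.5]
u = -1.75 gives h = -4.988281, negative; keep [-1.75, -1.5]
u = -1.625 gives h = -2.138916, negative; keep [-1.625, -1.5]
u = -1.5625 gives h = -0.9627, negative; keep [-1.5625, -1.5]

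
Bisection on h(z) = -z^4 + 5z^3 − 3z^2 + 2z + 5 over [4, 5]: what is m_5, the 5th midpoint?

midpoint 4.5: h = -1.1875 < 0 → [4, 4.5]
midpoint 4.25: h = 16.886719 > 0 → [4.25, 4.5]
midpoint 4.375: h = 8.665771 > 0 → [4.375, 4.5]
midpoint 4.4375: h = 3.9524 > 0 → [4.4375, 4.5]
midpoint 4.46875: h = 1.4369 > 0 → [4.46875, 4.5]

4.46875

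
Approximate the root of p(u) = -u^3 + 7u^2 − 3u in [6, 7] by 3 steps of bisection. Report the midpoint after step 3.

m = 6.5, p(m) = 1.625 (+); new bracket [6.5, 7]
m = 6.75, p(m) = -8.859375 (−); new bracket [6.5, 6.75]
m = 6.625, p(m) = -3.416016 (−); new bracket [6.5, 6.625]

6.625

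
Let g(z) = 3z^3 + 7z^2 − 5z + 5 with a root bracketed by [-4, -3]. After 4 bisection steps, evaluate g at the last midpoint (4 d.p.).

-0.2039

z = -3.5 gives g = -20.375, negative; keep [-3.5, -3]
z = -3.25 gives g = -7.796875, negative; keep [-3.25, -3]
z = -3.125 gives g = -2.568359, negative; keep [-3.125, -3]
z = -3.0625 gives g = -0.2039, negative; keep [-3.0625, -3]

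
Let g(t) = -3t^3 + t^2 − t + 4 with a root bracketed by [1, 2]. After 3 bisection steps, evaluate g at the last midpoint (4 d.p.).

-0.1309

t = 1.5 gives g = -5.375, negative; keep [1, 1.5]
t = 1.25 gives g = -1.546875, negative; keep [1, 1.25]
t = 1.125 gives g = -0.130859, negative; keep [1, 1.125]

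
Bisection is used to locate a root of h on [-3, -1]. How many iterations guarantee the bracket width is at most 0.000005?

Width after n steps is 2/2^n. Need 2^n ≥ 2/0.000005 = 400000.
2^18 = 262144 < 400000 ≤ 2^19 = 524288, so n = 19.

19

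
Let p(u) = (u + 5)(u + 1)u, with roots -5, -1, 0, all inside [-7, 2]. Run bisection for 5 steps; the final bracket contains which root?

m = -2.5, p(m) = 9.375 (+); new bracket [-7, -2.5]
m = -4.75, p(m) = 4.453125 (+); new bracket [-7, -4.75]
m = -5.875, p(m) = -25.060547 (−); new bracket [-5.875, -4.75]
m = -5.3125, p(m) = -7.1594 (−); new bracket [-5.3125, -4.75]
m = -5.03125, p(m) = -0.6338 (−); new bracket [-5.03125, -4.75]

-5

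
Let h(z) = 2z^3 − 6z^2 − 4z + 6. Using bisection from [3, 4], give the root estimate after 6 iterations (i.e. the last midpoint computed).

midpoint 3.5: h = 4.25 > 0 → [3, 3.5]
midpoint 3.25: h = -1.71875 < 0 → [3.25, 3.5]
midpoint 3.375: h = 1.042969 > 0 → [3.25, 3.375]
midpoint 3.3125: h = -0.3921 < 0 → [3.3125, 3.375]
midpoint 3.34375: h = 0.3117 > 0 → [3.3125, 3.34375]
midpoint 3.328125: h = -0.0436 < 0 → [3.328125, 3.34375]

3.328125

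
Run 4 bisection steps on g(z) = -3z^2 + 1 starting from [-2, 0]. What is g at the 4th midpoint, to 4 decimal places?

-0.1719

z = -1 gives g = -2, negative; keep [-1, 0]
z = -0.5 gives g = 0.25, positive; keep [-1, -0.5]
z = -0.75 gives g = -0.6875, negative; keep [-0.75, -0.5]
z = -0.625 gives g = -0.1719, negative; keep [-0.625, -0.5]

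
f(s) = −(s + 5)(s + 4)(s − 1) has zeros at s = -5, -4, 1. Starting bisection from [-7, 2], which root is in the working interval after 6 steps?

s = -2.5 gives f = 13.125, positive; keep [-2.5, 2]
s = -0.25 gives f = 22.265625, positive; keep [-0.25, 2]
s = 0.875 gives f = 3.580078, positive; keep [0.875, 2]
s = 1.4375 gives f = -15.3142, negative; keep [0.875, 1.4375]
s = 1.15625 gives f = -4.9599, negative; keep [0.875, 1.15625]
s = 1.015625 gives f = -0.4714, negative; keep [0.875, 1.015625]

1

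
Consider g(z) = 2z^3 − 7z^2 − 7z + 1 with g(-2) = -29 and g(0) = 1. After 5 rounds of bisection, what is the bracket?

z = -1 gives g = -1, negative; keep [-1, 0]
z = -0.5 gives g = 2.5, positive; keep [-1, -0.5]
z = -0.75 gives g = 1.46875, positive; keep [-1, -0.75]
z = -0.875 gives g = 0.4258, positive; keep [-1, -0.875]
z = -0.9375 gives g = -0.2378, negative; keep [-0.9375, -0.875]

[-0.9375, -0.875]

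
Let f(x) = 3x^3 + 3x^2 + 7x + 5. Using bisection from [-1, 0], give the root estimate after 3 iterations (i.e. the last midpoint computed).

-0.875

m = -0.5, f(m) = 1.875 (+); new bracket [-1, -0.5]
m = -0.75, f(m) = 0.171875 (+); new bracket [-1, -0.75]
m = -0.875, f(m) = -0.837891 (−); new bracket [-0.875, -0.75]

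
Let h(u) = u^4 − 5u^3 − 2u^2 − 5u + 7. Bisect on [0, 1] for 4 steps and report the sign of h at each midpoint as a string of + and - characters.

u = 0.5 gives h = 3.4375, positive; keep [0.5, 1]
u = 0.75 gives h = 0.332031, positive; keep [0.75, 1]
u = 0.875 gives h = -1.669678, negative; keep [0.75, 0.875]
u = 0.8125 gives h = -0.6289, negative; keep [0.75, 0.8125]

++--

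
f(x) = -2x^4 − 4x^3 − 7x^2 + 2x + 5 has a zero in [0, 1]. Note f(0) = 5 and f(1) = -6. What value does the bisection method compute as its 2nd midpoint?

midpoint 0.5: f = 3.625 > 0 → [0.5, 1]
midpoint 0.75: f = 0.242188 > 0 → [0.75, 1]

0.75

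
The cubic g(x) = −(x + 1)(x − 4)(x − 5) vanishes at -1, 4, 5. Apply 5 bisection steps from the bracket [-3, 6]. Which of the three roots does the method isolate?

-1

midpoint 1.5: g = -21.875 < 0 → [-3, 1.5]
midpoint -0.75: g = -6.828125 < 0 → [-3, -0.75]
midpoint -1.875: g = 35.341797 > 0 → [-1.875, -0.75]
midpoint -1.3125: g = 10.4797 > 0 → [-1.3125, -0.75]
midpoint -1.03125: g = 0.9483 > 0 → [-1.03125, -0.75]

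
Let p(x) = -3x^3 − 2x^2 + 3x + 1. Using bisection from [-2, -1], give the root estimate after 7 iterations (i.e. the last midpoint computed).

-1.2578125

p(-1.5) = 2.125 > 0, so the root lies in [-1.5, -1]
p(-1.25) = -0.015625 < 0, so the root lies in [-1.5, -1.25]
p(-1.375) = 0.892578 > 0, so the root lies in [-1.375, -1.25]
p(-1.3125) = 0.4001 > 0, so the root lies in [-1.3125, -1.25]
p(-1.28125) = 0.183 > 0, so the root lies in [-1.28125, -1.25]
p(-1.265625) = 0.0814 > 0, so the root lies in [-1.265625, -1.25]
p(-1.2578125) = 0.0323 > 0, so the root lies in [-1.2578125, -1.25]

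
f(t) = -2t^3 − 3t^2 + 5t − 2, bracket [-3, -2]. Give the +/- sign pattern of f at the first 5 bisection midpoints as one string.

f(-2.5) = -2 < 0, so the root lies in [-3, -2.5]
f(-2.75) = 3.15625 > 0, so the root lies in [-2.75, -2.5]
f(-2.625) = 0.378906 > 0, so the root lies in [-2.625, -2.5]
f(-2.5625) = -0.8589 < 0, so the root lies in [-2.625, -2.5625]
f(-2.59375) = -0.2523 < 0, so the root lies in [-2.625, -2.59375]

-++--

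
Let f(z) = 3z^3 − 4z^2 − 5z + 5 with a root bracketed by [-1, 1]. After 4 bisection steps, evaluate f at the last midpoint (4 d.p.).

-0.4277

midpoint 0: f = 5 > 0 → [0, 1]
midpoint 0.5: f = 1.875 > 0 → [0.5, 1]
midpoint 0.75: f = 0.265625 > 0 → [0.75, 1]
midpoint 0.875: f = -0.4277 < 0 → [0.75, 0.875]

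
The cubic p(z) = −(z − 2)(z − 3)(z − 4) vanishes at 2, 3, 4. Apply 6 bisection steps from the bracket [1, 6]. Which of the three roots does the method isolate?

z = 3.5 gives p = 0.375, positive; keep [3.5, 6]
z = 4.75 gives p = -3.609375, negative; keep [3.5, 4.75]
z = 4.125 gives p = -0.298828, negative; keep [3.5, 4.125]
z = 3.8125 gives p = 0.2761, positive; keep [3.8125, 4.125]
z = 3.96875 gives p = 0.0596, positive; keep [3.96875, 4.125]
z = 4.046875 gives p = -0.1004, negative; keep [3.96875, 4.046875]

4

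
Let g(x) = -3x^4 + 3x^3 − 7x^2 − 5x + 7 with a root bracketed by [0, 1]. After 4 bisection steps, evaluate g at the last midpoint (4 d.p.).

midpoint 0.5: g = 2.9375 > 0 → [0.5, 1]
midpoint 0.75: g = -0.371094 < 0 → [0.5, 0.75]
midpoint 0.625: g = 1.415283 > 0 → [0.625, 0.75]
midpoint 0.6875: g = 0.5585 > 0 → [0.6875, 0.75]

0.5585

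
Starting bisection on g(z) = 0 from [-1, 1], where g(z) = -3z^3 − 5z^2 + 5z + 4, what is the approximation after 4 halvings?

-0.625

midpoint 0: g = 4 > 0 → [-1, 0]
midpoint -0.5: g = 0.625 > 0 → [-1, -0.5]
midpoint -0.75: g = -1.296875 < 0 → [-0.75, -0.5]
midpoint -0.625: g = -0.3457 < 0 → [-0.625, -0.5]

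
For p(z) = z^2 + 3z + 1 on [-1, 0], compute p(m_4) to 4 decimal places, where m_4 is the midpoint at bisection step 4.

midpoint -0.5: p = -0.25 < 0 → [-0.5, 0]
midpoint -0.25: p = 0.3125 > 0 → [-0.5, -0.25]
midpoint -0.375: p = 0.015625 > 0 → [-0.5, -0.375]
midpoint -0.4375: p = -0.1211 < 0 → [-0.4375, -0.375]

-0.1211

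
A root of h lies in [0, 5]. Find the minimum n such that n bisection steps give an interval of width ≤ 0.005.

10

Width after n steps is 5/2^n. Need 2^n ≥ 5/0.005 = 1000.
2^9 = 512 < 1000 ≤ 2^10 = 1024, so n = 10.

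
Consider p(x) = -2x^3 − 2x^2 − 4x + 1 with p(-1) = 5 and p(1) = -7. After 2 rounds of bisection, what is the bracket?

x = 0 gives p = 1, positive; keep [0, 1]
x = 0.5 gives p = -1.75, negative; keep [0, 0.5]

[0, 0.5]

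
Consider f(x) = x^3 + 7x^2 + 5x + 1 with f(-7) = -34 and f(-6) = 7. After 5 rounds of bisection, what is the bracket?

[-6.25, -6.21875]

midpoint -6.5: f = -10.375 < 0 → [-6.5, -6]
midpoint -6.25: f = -0.953125 < 0 → [-6.25, -6]
midpoint -6.125: f = 3.201172 > 0 → [-6.25, -6.125]
midpoint -6.1875: f = 1.1692 > 0 → [-6.25, -6.1875]
midpoint -6.21875: f = 0.1194 > 0 → [-6.25, -6.21875]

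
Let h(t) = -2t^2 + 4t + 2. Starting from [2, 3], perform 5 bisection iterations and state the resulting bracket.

[2.40625, 2.4375]

t = 2.5 gives h = -0.5, negative; keep [2, 2.5]
t = 2.25 gives h = 0.875, positive; keep [2.25, 2.5]
t = 2.375 gives h = 0.21875, positive; keep [2.375, 2.5]
t = 2.4375 gives h = -0.1328, negative; keep [2.375, 2.4375]
t = 2.40625 gives h = 0.0449, positive; keep [2.40625, 2.4375]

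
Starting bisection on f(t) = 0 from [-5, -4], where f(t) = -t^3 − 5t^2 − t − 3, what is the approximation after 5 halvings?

m = -4.5, f(m) = -8.625 (−); new bracket [-5, -4.5]
m = -4.75, f(m) = -3.890625 (−); new bracket [-5, -4.75]
m = -4.875, f(m) = -1.095703 (−); new bracket [-5, -4.875]
m = -4.9375, f(m) = 0.4138 (+); new bracket [-4.9375, -4.875]
m = -4.90625, f(m) = -0.3504 (−); new bracket [-4.9375, -4.90625]

-4.90625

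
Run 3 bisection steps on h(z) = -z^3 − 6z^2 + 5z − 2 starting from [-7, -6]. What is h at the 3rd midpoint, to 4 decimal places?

midpoint -6.5: h = -13.375 < 0 → [-7, -6.5]
midpoint -6.75: h = -1.578125 < 0 → [-7, -6.75]
midpoint -6.875: h = 4.982422 > 0 → [-6.875, -6.75]

4.9824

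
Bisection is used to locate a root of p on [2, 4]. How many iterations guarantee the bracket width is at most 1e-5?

18

Width after n steps is 2/2^n. Need 2^n ≥ 2/1e-5 = 200000.
2^17 = 131072 < 200000 ≤ 2^18 = 262144, so n = 18.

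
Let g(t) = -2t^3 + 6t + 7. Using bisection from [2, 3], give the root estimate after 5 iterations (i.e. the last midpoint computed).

2.15625

t = 2.5 gives g = -9.25, negative; keep [2, 2.5]
t = 2.25 gives g = -2.28125, negative; keep [2, 2.25]
t = 2.125 gives g = 0.558594, positive; keep [2.125, 2.25]
t = 2.1875 gives g = -0.8101, negative; keep [2.125, 2.1875]
t = 2.15625 gives g = -0.1131, negative; keep [2.125, 2.15625]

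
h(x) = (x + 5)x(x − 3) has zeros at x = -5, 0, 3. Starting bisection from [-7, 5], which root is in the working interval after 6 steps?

-5

m = -1, h(m) = 16 (+); new bracket [-7, -1]
m = -4, h(m) = 28 (+); new bracket [-7, -4]
m = -5.5, h(m) = -23.375 (−); new bracket [-5.5, -4]
m = -4.75, h(m) = 9.2031 (+); new bracket [-5.5, -4.75]
m = -5.125, h(m) = -5.2051 (−); new bracket [-5.125, -4.75]
m = -4.9375, h(m) = 2.4495 (+); new bracket [-5.125, -4.9375]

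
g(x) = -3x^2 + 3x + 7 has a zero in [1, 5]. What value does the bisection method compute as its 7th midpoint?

2.09375

x = 3 gives g = -11, negative; keep [1, 3]
x = 2 gives g = 1, positive; keep [2, 3]
x = 2.5 gives g = -4.25, negative; keep [2, 2.5]
x = 2.25 gives g = -1.4375, negative; keep [2, 2.25]
x = 2.125 gives g = -0.1719, negative; keep [2, 2.125]
x = 2.0625 gives g = 0.4258, positive; keep [2.0625, 2.125]
x = 2.09375 gives g = 0.1299, positive; keep [2.09375, 2.125]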